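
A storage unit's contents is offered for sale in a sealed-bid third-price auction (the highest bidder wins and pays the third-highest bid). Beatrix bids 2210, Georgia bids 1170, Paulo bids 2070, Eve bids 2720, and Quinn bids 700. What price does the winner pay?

Price paid: 2070.

Sorted high to low: Eve 2720; Beatrix 2210; Paulo 2070; Georgia 1170; Quinn 700.
Eve is the highest bidder, so Eve wins.
Under the third-price rule, the price is the third-highest bid: 2070.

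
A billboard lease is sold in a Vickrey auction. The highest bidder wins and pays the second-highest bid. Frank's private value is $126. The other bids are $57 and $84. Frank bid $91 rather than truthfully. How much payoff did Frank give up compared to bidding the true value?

The highest competing bid is $84.
Bidding truthfully at $126: Frank has the top bid, wins, and pays the second-highest bid $84. Payoff = $126 − $84 = $42.
Bidding $91: Frank has the top bid, wins, and pays the second-highest bid $84. Payoff = $126 − $84 = $42.
Regret = truthful payoff − actual payoff = $42 − $42 = $0.

Payoff forgone: $0.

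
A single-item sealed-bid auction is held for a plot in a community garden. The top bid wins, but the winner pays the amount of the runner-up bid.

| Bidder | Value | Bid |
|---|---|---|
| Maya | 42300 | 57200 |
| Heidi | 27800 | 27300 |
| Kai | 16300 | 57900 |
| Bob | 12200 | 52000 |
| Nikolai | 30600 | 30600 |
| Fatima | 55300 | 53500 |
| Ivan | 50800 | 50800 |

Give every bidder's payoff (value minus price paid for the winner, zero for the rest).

Ordered from highest: Kai 57900; Maya 57200; Fatima 53500; Bob 52000; Ivan 50800; Nikolai 30600; Heidi 27300.
Kai has the top bid and wins; the price is the second-highest bid, 57200.
Kai's payoff = 16300 − 57200 = -40900. All other bidders lose, so their payoff is 0.

Maya 0, Heidi 0, Kai -40900, Bob 0, Nikolai 0, Fatima 0, Ivan 0.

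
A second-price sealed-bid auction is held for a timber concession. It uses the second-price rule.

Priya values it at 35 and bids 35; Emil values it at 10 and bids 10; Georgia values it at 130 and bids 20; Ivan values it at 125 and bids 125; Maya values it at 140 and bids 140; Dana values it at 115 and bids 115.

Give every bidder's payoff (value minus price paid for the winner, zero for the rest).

Payoffs: Priya 0, Emil 0, Georgia 0, Ivan 0, Maya 15, Dana 0.

Ranking the bids: Maya 140; Ivan 125; Dana 115; Priya 35; Georgia 20; Emil 10.
Maya has the top bid and wins; the price is the second-highest bid, 125.
Maya's payoff = 140 − 125 = 15. All other bidders lose, so their payoff is 0.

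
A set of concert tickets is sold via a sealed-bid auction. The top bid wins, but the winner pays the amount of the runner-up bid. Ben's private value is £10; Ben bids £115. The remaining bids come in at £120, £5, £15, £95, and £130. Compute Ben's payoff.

Payoff = £0.

Highest competing bid: £130.
Ben's bid £115 is not the highest, so Ben loses, pays nothing, and earns zero payoff.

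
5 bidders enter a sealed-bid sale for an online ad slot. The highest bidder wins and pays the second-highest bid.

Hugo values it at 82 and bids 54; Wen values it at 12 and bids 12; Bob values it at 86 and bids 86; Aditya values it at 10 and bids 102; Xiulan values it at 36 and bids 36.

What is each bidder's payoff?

Payoffs: Hugo 0, Wen 0, Bob 0, Aditya -76, Xiulan 0.

Ranking the bids: Aditya 102, then Bob 86, then Hugo 54, then Xiulan 36, then Wen 12.
Aditya has the top bid and wins; the price is the second-highest bid, 86.
Aditya's payoff = 10 − 86 = -76. All other bidders lose, so their payoff is 0.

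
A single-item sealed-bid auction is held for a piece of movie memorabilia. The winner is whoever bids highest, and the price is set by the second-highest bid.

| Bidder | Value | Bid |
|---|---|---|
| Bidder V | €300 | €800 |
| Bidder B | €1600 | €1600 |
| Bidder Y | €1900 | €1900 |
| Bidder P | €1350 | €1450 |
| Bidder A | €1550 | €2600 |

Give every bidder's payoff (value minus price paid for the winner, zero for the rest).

Payoffs: Bidder V €0, Bidder B €0, Bidder Y €0, Bidder P €0, Bidder A -€350.

Bids in descending order: Bidder A €2600 > Bidder Y €1900 > Bidder B €1600 > Bidder P €1450 > Bidder V €800.
Bidder A has the top bid and wins; the price is the second-highest bid, €1900.
Bidder A's payoff = €1550 − €1900 = -€350. All other bidders lose, so their payoff is 0.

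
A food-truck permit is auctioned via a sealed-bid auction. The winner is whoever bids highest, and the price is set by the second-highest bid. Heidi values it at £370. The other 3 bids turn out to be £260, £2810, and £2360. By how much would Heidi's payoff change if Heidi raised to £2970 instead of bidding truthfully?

-£2440

The highest competing bid is £2810.
Bidding truthfully at £370: the top bid is £2810 (a rival), so Heidi loses. Payoff = £0.
Bidding £2970: Heidi has the top bid, wins, and pays the second-highest bid £2810. Payoff = £370 − £2810 = -£2440.
Change = -£2440 − £0 = -£2440.
Deviating from a truthful bid can only lose payoff in a second-price auction — never gain.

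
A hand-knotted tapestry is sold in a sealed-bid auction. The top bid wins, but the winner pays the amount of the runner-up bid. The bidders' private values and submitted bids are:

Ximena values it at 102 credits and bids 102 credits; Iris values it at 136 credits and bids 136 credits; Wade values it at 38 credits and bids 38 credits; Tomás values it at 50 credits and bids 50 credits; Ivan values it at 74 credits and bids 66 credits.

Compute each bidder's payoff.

Ximena 0 credits, Iris 34 credits, Wade 0 credits, Tomás 0 credits, Ivan 0 credits.

Bids in descending order: Iris 136 credits, then Ximena 102 credits, then Ivan 66 credits, then Tomás 50 credits, then Wade 38 credits.
Iris has the top bid and wins; the price is the second-highest bid, 102 credits.
Iris's payoff = 136 credits − 102 credits = 34 credits. All other bidders lose, so their payoff is 0.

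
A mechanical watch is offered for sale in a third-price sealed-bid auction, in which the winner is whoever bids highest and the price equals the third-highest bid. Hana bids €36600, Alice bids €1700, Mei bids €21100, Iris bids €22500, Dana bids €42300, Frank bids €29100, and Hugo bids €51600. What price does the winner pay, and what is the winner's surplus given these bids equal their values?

The winner pays €36600 for a surplus of €15000.

Ordered from highest: Hugo €51600, then Dana €42300, then Hana €36600, then Frank €29100, then Iris €22500, then Mei €21100, then Alice €1700.
Hugo is the highest bidder, so Hugo wins.
Under the third-price rule, the price is the third-highest bid: €36600.
Surplus = €51600 − €36600 = €15000.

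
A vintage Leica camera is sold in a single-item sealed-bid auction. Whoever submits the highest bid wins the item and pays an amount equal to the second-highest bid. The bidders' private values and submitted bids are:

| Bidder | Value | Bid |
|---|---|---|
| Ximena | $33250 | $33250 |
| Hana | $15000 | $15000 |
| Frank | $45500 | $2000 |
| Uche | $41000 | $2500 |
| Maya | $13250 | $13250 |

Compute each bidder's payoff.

Ximena $18250, Hana $0, Frank $0, Uche $0, Maya $0.

Ranking the bids: Ximena $33250; Hana $15000; Maya $13250; Uche $2500; Frank $2000.
Ximena has the top bid and wins; the price is the second-highest bid, $15000.
Ximena's payoff = $33250 − $15000 = $18250. All other bidders lose, so their payoff is 0.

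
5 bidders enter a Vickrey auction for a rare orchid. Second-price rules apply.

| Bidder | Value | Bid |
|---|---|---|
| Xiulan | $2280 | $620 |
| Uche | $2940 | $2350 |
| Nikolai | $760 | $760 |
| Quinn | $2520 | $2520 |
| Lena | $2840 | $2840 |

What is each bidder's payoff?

Payoffs: Xiulan $0, Uche $0, Nikolai $0, Quinn $0, Lena $320.

Bids in descending order: Lena $2840; Quinn $2520; Uche $2350; Nikolai $760; Xiulan $620.
Lena has the top bid and wins; the price is the second-highest bid, $2520.
Lena's payoff = $2840 − $2520 = $320. All other bidders lose, so their payoff is 0.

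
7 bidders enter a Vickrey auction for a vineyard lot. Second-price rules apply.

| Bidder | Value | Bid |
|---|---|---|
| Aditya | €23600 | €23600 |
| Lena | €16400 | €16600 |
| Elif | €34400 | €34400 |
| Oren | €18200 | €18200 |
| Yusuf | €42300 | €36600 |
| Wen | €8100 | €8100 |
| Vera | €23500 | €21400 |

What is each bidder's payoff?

Payoffs: Aditya €0, Lena €0, Elif €0, Oren €0, Yusuf €7900, Wen €0, Vera €0.

Ranking the bids: Yusuf €36600, then Elif €34400, then Aditya €23600, then Vera €21400, then Oren €18200, then Lena €16600, then Wen €8100.
Yusuf has the top bid and wins; the price is the second-highest bid, €34400.
Yusuf's payoff = €42300 − €34400 = €7900. All other bidders lose, so their payoff is 0.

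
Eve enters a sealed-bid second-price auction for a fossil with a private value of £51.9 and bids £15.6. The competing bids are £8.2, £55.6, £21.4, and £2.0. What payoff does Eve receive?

Payoff = £0.0.

Highest competing bid: £55.6.
Eve's bid £15.6 is not the highest, so Eve loses, pays nothing, and earns zero payoff.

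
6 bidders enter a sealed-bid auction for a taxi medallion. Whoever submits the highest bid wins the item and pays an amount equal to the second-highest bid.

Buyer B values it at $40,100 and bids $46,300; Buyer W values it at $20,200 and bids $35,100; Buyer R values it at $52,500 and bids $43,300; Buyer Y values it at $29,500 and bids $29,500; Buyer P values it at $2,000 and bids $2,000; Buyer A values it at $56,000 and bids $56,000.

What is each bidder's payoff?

Payoffs: Buyer B $0, Buyer W $0, Buyer R $0, Buyer Y $0, Buyer P $0, Buyer A $9,700.

Sorted high to low: Buyer A $56,000, then Buyer B $46,300, then Buyer R $43,300, then Buyer W $35,100, then Buyer Y $29,500, then Buyer P $2,000.
Buyer A has the top bid and wins; the price is the second-highest bid, $46,300.
Buyer A's payoff = $56,000 − $46,300 = $9,700. All other bidders lose, so their payoff is 0.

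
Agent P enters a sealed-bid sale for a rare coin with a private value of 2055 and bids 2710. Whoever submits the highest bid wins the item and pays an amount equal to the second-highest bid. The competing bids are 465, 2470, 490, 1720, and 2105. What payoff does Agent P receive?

Highest competing bid: 2470.
Agent P's bid 2710 is the highest overall, so Agent P wins and pays the second-highest bid, 2470.
Payoff = value − price = 2055 − 2470 = -415.
Overbidding won the item at a price above value — truthful bidding would have avoided this loss.

Agent P's payoff: -415.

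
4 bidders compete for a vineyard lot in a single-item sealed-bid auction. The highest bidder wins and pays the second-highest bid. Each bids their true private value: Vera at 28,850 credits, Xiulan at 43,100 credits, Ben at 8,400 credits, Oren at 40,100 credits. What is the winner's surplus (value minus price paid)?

3,000 credits

Ordered from highest: Xiulan 43,100 credits, then Oren 40,100 credits, then Vera 28,850 credits, then Ben 8,400 credits.
Xiulan wins with the top bid and pays the second-highest, 40,100 credits.
Surplus = 43,100 credits − 40,100 credits = 3,000 credits.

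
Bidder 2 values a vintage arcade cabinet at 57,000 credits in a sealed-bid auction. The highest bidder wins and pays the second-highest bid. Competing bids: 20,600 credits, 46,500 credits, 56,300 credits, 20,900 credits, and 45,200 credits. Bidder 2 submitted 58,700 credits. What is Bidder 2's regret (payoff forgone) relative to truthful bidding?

Regret: 0 credits.

The highest competing bid is 56,300 credits.
Bidding truthfully at 57,000 credits: Bidder 2 has the top bid, wins, and pays the second-highest bid 56,300 credits. Payoff = 57,000 credits − 56,300 credits = 700 credits.
Bidding 58,700 credits: Bidder 2 has the top bid, wins, and pays the second-highest bid 56,300 credits. Payoff = 57,000 credits − 56,300 credits = 700 credits.
Regret = truthful payoff − actual payoff = 700 credits − 700 credits = 0 credits.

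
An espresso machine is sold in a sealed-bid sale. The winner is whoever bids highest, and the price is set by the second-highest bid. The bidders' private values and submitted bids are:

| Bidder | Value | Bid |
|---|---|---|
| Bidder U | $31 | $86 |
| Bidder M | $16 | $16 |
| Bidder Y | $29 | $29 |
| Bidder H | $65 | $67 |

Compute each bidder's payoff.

Ranking the bids: Bidder U $86; Bidder H $67; Bidder Y $29; Bidder M $16.
Bidder U has the top bid and wins; the price is the second-highest bid, $67.
Bidder U's payoff = $31 − $67 = -$36. All other bidders lose, so their payoff is 0.

Bidder U -$36, Bidder M $0, Bidder Y $0, Bidder H $0.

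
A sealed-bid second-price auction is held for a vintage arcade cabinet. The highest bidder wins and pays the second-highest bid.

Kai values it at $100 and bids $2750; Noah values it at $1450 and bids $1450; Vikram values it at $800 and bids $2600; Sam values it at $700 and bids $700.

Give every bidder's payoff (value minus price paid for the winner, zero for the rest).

Payoffs: Kai -$2500, Noah $0, Vikram $0, Sam $0.

Sorted high to low: Kai $2750, then Vikram $2600, then Noah $1450, then Sam $700.
Kai has the top bid and wins; the price is the second-highest bid, $2600.
Kai's payoff = $100 − $2600 = -$2500. All other bidders lose, so their payoff is 0.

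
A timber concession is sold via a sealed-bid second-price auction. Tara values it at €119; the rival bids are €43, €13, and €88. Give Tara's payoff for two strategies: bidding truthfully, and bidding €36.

Truthful: €31; alternative: €0.

The highest competing bid is €88.
Bidding truthfully at €119: Tara has the top bid, wins, and pays the second-highest bid €88. Payoff = €119 − €88 = €31.
Bidding €36: the top bid is €88 (a rival), so Tara loses. Payoff = €0.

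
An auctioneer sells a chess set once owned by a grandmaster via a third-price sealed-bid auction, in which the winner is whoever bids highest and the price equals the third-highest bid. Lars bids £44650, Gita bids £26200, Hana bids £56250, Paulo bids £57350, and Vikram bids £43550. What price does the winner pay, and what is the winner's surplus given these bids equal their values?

Price £44650; surplus £12700.

Ordered from highest: Paulo £57350; Hana £56250; Lars £44650; Vikram £43550; Gita £26200.
Paulo is the highest bidder, so Paulo wins.
Under the third-price rule, the price is the third-highest bid: £44650.
Surplus = £57350 − £44650 = £12700.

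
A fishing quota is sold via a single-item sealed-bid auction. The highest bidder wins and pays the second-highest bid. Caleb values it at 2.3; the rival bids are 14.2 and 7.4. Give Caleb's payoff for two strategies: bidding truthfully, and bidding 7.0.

Truthful: 0.0; alternative: 0.0.

The highest competing bid is 14.2.
Bidding truthfully at 2.3: the top bid is 14.2 (a rival), so Caleb loses. Payoff = 0.0.
Bidding 7.0: the top bid is 14.2 (a rival), so Caleb loses. Payoff = 0.0.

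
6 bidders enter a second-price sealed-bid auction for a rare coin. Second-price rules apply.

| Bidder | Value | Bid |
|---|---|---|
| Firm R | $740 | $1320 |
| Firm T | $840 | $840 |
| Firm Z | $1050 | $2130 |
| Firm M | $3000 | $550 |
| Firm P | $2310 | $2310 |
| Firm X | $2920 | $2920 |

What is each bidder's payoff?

Bids in descending order: Firm X $2920 > Firm P $2310 > Firm Z $2130 > Firm R $1320 > Firm T $840 > Firm M $550.
Firm X has the top bid and wins; the price is the second-highest bid, $2310.
Firm X's payoff = $2920 − $2310 = $610. All other bidders lose, so their payoff is 0.

Payoffs: Firm R $0, Firm T $0, Firm Z $0, Firm M $0, Firm P $0, Firm X $610.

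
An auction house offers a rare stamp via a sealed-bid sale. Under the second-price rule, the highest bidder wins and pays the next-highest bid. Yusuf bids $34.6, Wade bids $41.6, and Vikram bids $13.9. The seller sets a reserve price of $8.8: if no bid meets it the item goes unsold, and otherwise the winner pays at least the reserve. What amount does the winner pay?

$34.6

Ordered from highest: Wade $41.6 > Yusuf $34.6 > Vikram $13.9.
Wade has the highest bid, so Wade wins.
The second-highest bid is $34.6, which exceeds the reserve, so that sets the price.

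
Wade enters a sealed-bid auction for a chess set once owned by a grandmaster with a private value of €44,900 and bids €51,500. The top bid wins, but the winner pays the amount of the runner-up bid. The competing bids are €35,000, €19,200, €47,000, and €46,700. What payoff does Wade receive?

Highest competing bid: €47,000.
Wade's bid €51,500 is the highest overall, so Wade wins and pays the second-highest bid, €47,000.
Payoff = value − price = €44,900 − €47,000 = -€2,100.
Overbidding won the item at a price above value — truthful bidding would have avoided this loss.

Wade's payoff: -€2,100.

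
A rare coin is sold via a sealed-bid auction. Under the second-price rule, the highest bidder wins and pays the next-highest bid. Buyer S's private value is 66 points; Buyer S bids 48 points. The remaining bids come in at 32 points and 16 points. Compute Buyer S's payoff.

Highest competing bid: 32 points.
Buyer S's bid 48 points is the highest overall, so Buyer S wins and pays the second-highest bid, 32 points.
Payoff = value − price = 66 points − 32 points = 34 points.

34 points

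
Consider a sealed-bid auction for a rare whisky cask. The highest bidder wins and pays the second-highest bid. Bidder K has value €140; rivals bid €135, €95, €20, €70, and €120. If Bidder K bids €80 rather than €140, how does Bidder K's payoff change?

-€5

The highest competing bid is €135.
Bidding truthfully at €140: Bidder K has the top bid, wins, and pays the second-highest bid €135. Payoff = €140 − €135 = €5.
Bidding €80: the top bid is €135 (a rival), so Bidder K loses. Payoff = €0.
Change = €0 − €5 = -€5.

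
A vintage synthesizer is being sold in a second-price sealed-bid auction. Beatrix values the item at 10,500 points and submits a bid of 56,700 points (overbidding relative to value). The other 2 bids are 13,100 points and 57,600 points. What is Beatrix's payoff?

Beatrix's payoff: 0 points.

Highest competing bid: 57,600 points.
Beatrix's bid 56,700 points is not the highest, so Beatrix loses, pays nothing, and earns zero payoff.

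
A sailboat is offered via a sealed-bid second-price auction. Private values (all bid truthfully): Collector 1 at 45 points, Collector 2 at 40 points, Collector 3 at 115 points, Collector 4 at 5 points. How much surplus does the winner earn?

Sorted high to low: Collector 3 115 points, then Collector 1 45 points, then Collector 2 40 points, then Collector 4 5 points.
Collector 3 wins with the top bid and pays the second-highest, 45 points.
Surplus = 115 points − 45 points = 70 points.

70 points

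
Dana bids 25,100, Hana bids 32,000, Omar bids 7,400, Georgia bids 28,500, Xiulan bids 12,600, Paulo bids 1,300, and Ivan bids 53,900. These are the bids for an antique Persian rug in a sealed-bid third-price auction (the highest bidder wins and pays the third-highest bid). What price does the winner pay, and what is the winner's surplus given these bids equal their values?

Price 28,500; surplus 25,400.

Ranking the bids: Ivan 53,900 > Hana 32,000 > Georgia 28,500 > Dana 25,100 > Xiulan 12,600 > Omar 7,400 > Paulo 1,300.
Ivan is the highest bidder, so Ivan wins.
Under the third-price rule, the price is the third-highest bid: 28,500.
Surplus = 53,900 − 28,500 = 25,400.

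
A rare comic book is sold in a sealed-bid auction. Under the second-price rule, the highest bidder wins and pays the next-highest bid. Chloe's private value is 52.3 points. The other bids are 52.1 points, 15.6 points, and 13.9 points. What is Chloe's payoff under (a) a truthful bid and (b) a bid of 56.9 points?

Truthful: 0.2 points; alternative: 0.2 points.

The highest competing bid is 52.1 points.
Bidding truthfully at 52.3 points: Chloe has the top bid, wins, and pays the second-highest bid 52.1 points. Payoff = 52.3 points − 52.1 points = 0.2 points.
Bidding 56.9 points: Chloe has the top bid, wins, and pays the second-highest bid 52.1 points. Payoff = 52.3 points − 52.1 points = 0.2 points.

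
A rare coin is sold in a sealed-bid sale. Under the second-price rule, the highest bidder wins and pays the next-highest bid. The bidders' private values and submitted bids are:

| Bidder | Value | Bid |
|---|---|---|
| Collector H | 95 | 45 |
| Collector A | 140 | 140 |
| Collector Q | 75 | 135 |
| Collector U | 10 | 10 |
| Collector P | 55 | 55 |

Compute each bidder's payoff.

Collector H 0, Collector A 5, Collector Q 0, Collector U 0, Collector P 0.

Ranking the bids: Collector A 140, then Collector Q 135, then Collector P 55, then Collector H 45, then Collector U 10.
Collector A has the top bid and wins; the price is the second-highest bid, 135.
Collector A's payoff = 140 − 135 = 5. All other bidders lose, so their payoff is 0.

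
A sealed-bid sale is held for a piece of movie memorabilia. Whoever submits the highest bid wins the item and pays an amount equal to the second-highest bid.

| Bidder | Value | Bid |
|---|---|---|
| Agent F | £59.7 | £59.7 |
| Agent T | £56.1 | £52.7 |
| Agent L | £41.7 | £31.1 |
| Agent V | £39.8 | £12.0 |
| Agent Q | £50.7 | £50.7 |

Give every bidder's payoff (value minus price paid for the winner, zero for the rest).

Agent F £7.0, Agent T £0.0, Agent L £0.0, Agent V £0.0, Agent Q £0.0.

Bids in descending order: Agent F £59.7; Agent T £52.7; Agent Q £50.7; Agent L £31.1; Agent V £12.0.
Agent F has the top bid and wins; the price is the second-highest bid, £52.7.
Agent F's payoff = £59.7 − £52.7 = £7.0. All other bidders lose, so their payoff is 0.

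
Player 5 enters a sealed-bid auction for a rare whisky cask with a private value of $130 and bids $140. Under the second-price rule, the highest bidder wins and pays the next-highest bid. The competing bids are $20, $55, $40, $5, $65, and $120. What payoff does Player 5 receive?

Highest competing bid: $120.
Player 5's bid $140 is the highest overall, so Player 5 wins and pays the second-highest bid, $120.
Payoff = value − price = $130 − $120 = $10.

$10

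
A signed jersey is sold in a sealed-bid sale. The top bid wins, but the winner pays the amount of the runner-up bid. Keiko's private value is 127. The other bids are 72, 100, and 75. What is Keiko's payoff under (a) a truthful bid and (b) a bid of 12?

Truthful: 27; alternative: 0.

The highest competing bid is 100.
Bidding truthfully at 127: Keiko has the top bid, wins, and pays the second-highest bid 100. Payoff = 127 − 100 = 27.
Bidding 12: the top bid is 100 (a rival), so Keiko loses. Payoff = 0.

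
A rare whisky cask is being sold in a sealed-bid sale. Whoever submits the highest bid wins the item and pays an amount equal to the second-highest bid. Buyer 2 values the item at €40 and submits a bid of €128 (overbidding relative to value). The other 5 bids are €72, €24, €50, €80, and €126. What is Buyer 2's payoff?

Payoff = -€86.

Highest competing bid: €126.
Buyer 2's bid €128 is the highest overall, so Buyer 2 wins and pays the second-highest bid, €126.
Payoff = value − price = €40 − €126 = -€86.
Overbidding won the item at a price above value — truthful bidding would have avoided this loss.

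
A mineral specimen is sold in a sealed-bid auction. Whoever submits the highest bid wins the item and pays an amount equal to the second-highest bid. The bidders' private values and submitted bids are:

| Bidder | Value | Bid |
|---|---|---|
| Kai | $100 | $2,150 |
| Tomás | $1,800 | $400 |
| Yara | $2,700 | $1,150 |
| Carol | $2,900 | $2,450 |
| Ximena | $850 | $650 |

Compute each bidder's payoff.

Payoffs: Kai $0, Tomás $0, Yara $0, Carol $750, Ximena $0.

Ordered from highest: Carol $2,450, then Kai $2,150, then Yara $1,150, then Ximena $650, then Tomás $400.
Carol has the top bid and wins; the price is the second-highest bid, $2,150.
Carol's payoff = $2,900 − $2,150 = $750. All other bidders lose, so their payoff is 0.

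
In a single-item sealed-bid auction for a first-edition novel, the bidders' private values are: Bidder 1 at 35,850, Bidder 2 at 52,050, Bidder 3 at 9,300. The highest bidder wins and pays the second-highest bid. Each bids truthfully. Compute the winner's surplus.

Sorted high to low: Bidder 2 52,050; Bidder 1 35,850; Bidder 3 9,300.
Bidder 2 wins with the top bid and pays the second-highest, 35,850.
Surplus = 52,050 − 35,850 = 16,200.

Winner's surplus: 16,200.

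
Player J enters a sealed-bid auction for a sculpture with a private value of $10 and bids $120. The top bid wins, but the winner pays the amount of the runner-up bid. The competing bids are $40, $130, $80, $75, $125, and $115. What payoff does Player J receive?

$0

Highest competing bid: $130.
Player J's bid $120 is not the highest, so Player J loses, pays nothing, and earns zero payoff.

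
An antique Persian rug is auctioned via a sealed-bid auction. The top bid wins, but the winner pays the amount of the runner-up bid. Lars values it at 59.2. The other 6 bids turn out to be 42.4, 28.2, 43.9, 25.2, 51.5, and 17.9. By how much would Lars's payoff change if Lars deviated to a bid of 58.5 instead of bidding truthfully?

The highest competing bid is 51.5.
Bidding truthfully at 59.2: Lars has the top bid, wins, and pays the second-highest bid 51.5. Payoff = 59.2 − 51.5 = 7.7.
Bidding 58.5: Lars has the top bid, wins, and pays the second-highest bid 51.5. Payoff = 59.2 − 51.5 = 7.7.
Change = 7.7 − 7.7 = 0.0.
The bid only affects whether you win, not the price — here both bids land on the same side of the top rival bid, so the deviation is payoff-neutral.

0.0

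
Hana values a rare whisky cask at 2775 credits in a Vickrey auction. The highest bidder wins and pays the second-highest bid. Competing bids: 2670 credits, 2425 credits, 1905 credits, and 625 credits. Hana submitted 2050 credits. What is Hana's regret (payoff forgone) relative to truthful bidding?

Regret: 105 credits.

The highest competing bid is 2670 credits.
Bidding truthfully at 2775 credits: Hana has the top bid, wins, and pays the second-highest bid 2670 credits. Payoff = 2775 credits − 2670 credits = 105 credits.
Bidding 2050 credits: the top bid is 2670 credits (a rival), so Hana loses. Payoff = 0 credits.
Regret = truthful payoff − actual payoff = 105 credits − 0 credits = 105 credits.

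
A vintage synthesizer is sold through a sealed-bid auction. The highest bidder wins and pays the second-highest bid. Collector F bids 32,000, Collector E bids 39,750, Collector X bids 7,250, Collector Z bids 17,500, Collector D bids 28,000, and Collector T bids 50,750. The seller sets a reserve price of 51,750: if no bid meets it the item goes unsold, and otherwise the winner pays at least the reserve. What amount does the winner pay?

Sorted high to low: Collector T 50,750 > Collector E 39,750 > Collector F 32,000 > Collector D 28,000 > Collector Z 17,500 > Collector X 7,250.
The top bid 50,750 is below the reserve 51,750, so the item goes unsold and nothing is paid.

unsold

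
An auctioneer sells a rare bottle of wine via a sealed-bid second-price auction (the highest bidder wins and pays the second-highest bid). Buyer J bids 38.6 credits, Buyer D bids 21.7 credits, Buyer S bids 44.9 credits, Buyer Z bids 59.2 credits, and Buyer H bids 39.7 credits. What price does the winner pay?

Bids in descending order: Buyer Z 59.2 credits; Buyer S 44.9 credits; Buyer H 39.7 credits; Buyer J 38.6 credits; Buyer D 21.7 credits.
Buyer Z is the highest bidder, so Buyer Z wins.
Under the second-price rule, the price is the second-highest bid: 44.9 credits.

Price paid: 44.9 credits.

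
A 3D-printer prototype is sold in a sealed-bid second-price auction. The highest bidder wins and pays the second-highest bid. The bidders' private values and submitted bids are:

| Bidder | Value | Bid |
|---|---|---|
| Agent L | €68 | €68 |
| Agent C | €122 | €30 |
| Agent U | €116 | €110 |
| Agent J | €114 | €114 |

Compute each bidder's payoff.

Payoffs: Agent L €0, Agent C €0, Agent U €0, Agent J €4.

Ordered from highest: Agent J €114 > Agent U €110 > Agent L €68 > Agent C €30.
Agent J has the top bid and wins; the price is the second-highest bid, €110.
Agent J's payoff = €114 − €110 = €4. All other bidders lose, so their payoff is 0.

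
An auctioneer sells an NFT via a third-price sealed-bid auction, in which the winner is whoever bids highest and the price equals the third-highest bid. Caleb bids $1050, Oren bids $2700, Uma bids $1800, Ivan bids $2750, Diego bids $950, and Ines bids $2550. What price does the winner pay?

$2550

Sorted high to low: Ivan $2750; Oren $2700; Ines $2550; Uma $1800; Caleb $1050; Diego $950.
Ivan is the highest bidder, so Ivan wins.
Under the third-price rule, the price is the third-highest bid: $2550.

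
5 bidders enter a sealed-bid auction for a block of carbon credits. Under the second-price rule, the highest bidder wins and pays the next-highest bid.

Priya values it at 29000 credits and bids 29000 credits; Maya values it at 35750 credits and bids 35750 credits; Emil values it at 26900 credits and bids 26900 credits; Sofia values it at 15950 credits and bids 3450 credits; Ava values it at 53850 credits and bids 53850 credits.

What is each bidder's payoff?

Ordered from highest: Ava 53850 credits; Maya 35750 credits; Priya 29000 credits; Emil 26900 credits; Sofia 3450 credits.
Ava has the top bid and wins; the price is the second-highest bid, 35750 credits.
Ava's payoff = 53850 credits − 35750 credits = 18100 credits. All other bidders lose, so their payoff is 0.

Priya 0 credits, Maya 0 credits, Emil 0 credits, Sofia 0 credits, Ava 18100 credits.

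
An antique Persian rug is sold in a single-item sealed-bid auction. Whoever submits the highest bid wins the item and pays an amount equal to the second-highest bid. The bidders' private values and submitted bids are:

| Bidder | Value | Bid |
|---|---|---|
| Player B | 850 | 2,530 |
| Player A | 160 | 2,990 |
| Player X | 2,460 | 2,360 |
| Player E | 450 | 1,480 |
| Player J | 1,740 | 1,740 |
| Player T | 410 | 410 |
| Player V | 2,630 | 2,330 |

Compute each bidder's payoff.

Bids in descending order: Player A 2,990 > Player B 2,530 > Player X 2,360 > Player V 2,330 > Player J 1,740 > Player E 1,480 > Player T 410.
Player A has the top bid and wins; the price is the second-highest bid, 2,530.
Player A's payoff = 160 − 2,530 = -2,370. All other bidders lose, so their payoff is 0.

Payoffs: Player B 0, Player A -2,370, Player X 0, Player E 0, Player J 0, Player T 0, Player V 0.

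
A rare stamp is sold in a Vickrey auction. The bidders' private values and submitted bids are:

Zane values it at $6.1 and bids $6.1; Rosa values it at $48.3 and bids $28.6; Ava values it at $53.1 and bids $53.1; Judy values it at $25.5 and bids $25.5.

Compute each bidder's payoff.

Bids in descending order: Ava $53.1 > Rosa $28.6 > Judy $25.5 > Zane $6.1.
Ava has the top bid and wins; the price is the second-highest bid, $28.6.
Ava's payoff = $53.1 − $28.6 = $24.5. All other bidders lose, so their payoff is 0.

Payoffs: Zane $0.0, Rosa $0.0, Ava $24.5, Judy $0.0.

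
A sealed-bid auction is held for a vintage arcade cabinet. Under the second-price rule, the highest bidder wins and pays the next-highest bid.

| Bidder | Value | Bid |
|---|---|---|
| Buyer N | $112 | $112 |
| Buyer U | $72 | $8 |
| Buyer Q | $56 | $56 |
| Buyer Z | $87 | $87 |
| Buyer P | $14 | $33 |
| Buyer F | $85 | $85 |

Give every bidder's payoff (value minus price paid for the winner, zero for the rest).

Bids in descending order: Buyer N $112; Buyer Z $87; Buyer F $85; Buyer Q $56; Buyer P $33; Buyer U $8.
Buyer N has the top bid and wins; the price is the second-highest bid, $87.
Buyer N's payoff = $112 − $87 = $25. All other bidders lose, so their payoff is 0.

Buyer N $25, Buyer U $0, Buyer Q $0, Buyer Z $0, Buyer P $0, Buyer F $0.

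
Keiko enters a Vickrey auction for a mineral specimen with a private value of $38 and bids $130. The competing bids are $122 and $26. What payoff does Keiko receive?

Keiko's payoff: -$84.

Highest competing bid: $122.
Keiko's bid $130 is the highest overall, so Keiko wins and pays the second-highest bid, $122.
Payoff = value − price = $38 − $122 = -$84.
Overbidding won the item at a price above value — truthful bidding would have avoided this loss.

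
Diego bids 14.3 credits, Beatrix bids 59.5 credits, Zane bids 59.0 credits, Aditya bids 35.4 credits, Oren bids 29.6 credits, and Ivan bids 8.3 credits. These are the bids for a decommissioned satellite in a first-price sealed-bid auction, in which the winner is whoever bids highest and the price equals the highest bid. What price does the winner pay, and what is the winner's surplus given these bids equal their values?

Ordered from highest: Beatrix 59.5 credits > Zane 59.0 credits > Aditya 35.4 credits > Oren 29.6 credits > Diego 14.3 credits > Ivan 8.3 credits.
Beatrix is the highest bidder, so Beatrix wins.
Under the first-price rule, the price is the highest bid: 59.5 credits.
Surplus = 59.5 credits − 59.5 credits = 0.0 credits.

Price 59.5 credits; surplus 0.0 credits.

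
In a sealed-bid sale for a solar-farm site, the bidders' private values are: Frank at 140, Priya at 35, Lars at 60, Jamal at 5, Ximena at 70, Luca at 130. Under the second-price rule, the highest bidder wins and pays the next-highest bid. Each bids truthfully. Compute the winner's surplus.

Sorted high to low: Frank 140 > Luca 130 > Ximena 70 > Lars 60 > Priya 35 > Jamal 5.
Frank wins with the top bid and pays the second-highest, 130.
Surplus = 140 − 130 = 10.

Winner's surplus: 10.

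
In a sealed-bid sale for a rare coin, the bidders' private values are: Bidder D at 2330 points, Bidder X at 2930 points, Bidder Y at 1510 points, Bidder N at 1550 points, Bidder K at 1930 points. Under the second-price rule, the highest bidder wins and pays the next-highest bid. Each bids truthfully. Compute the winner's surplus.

Bids in descending order: Bidder X 2930 points, then Bidder D 2330 points, then Bidder K 1930 points, then Bidder N 1550 points, then Bidder Y 1510 points.
Bidder X wins with the top bid and pays the second-highest, 2330 points.
Surplus = 2930 points − 2330 points = 600 points.

Surplus = 600 points.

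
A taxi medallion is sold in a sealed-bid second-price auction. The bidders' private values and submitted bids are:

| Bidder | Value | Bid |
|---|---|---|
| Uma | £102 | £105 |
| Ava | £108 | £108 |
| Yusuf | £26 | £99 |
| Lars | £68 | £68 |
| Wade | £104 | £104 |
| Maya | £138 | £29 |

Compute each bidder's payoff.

Payoffs: Uma £0, Ava £3, Yusuf £0, Lars £0, Wade £0, Maya £0.

Ordered from highest: Ava £108 > Uma £105 > Wade £104 > Yusuf £99 > Lars £68 > Maya £29.
Ava has the top bid and wins; the price is the second-highest bid, £105.
Ava's payoff = £108 − £105 = £3. All other bidders lose, so their payoff is 0.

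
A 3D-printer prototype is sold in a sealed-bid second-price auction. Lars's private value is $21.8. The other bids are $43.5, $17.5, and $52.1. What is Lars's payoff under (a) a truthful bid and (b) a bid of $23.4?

(a) $0.0  (b) $0.0

The highest competing bid is $52.1.
Bidding truthfully at $21.8: the top bid is $52.1 (a rival), so Lars loses. Payoff = $0.0.
Bidding $23.4: the top bid is $52.1 (a rival), so Lars loses. Payoff = $0.0.
The bid only affects whether you win, not the price — here both bids land on the same side of the top rival bid, so the deviation is payoff-neutral.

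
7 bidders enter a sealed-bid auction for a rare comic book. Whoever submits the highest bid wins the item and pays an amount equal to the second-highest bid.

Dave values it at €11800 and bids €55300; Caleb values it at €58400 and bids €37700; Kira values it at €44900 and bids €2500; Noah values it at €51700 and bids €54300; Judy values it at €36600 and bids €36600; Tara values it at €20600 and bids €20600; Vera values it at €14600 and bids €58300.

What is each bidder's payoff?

Bids in descending order: Vera €58300; Dave €55300; Noah €54300; Caleb €37700; Judy €36600; Tara €20600; Kira €2500.
Vera has the top bid and wins; the price is the second-highest bid, €55300.
Vera's payoff = €14600 − €55300 = -€40700. All other bidders lose, so their payoff is 0.

Payoffs: Dave €0, Caleb €0, Kira €0, Noah €0, Judy €0, Tara €0, Vera -€40700.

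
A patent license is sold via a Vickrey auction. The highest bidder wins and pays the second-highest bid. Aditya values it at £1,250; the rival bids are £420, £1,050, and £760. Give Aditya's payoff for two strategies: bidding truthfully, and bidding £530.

Truthful: £200; alternative: £0.

The highest competing bid is £1,050.
Bidding truthfully at £1,250: Aditya has the top bid, wins, and pays the second-highest bid £1,050. Payoff = £1,250 − £1,050 = £200.
Bidding £530: the top bid is £1,050 (a rival), so Aditya loses. Payoff = £0.
This is the dominant-strategy logic: truthful bidding weakly beats any alternative.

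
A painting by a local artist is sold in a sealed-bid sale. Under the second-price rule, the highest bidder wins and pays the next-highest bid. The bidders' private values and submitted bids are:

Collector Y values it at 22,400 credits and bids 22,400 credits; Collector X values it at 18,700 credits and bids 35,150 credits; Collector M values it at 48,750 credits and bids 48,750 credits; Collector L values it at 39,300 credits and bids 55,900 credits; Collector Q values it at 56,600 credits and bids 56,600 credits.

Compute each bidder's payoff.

Payoffs: Collector Y 0 credits, Collector X 0 credits, Collector M 0 credits, Collector L 0 credits, Collector Q 700 credits.

Ranking the bids: Collector Q 56,600 credits, then Collector L 55,900 credits, then Collector M 48,750 credits, then Collector X 35,150 credits, then Collector Y 22,400 credits.
Collector Q has the top bid and wins; the price is the second-highest bid, 55,900 credits.
Collector Q's payoff = 56,600 credits − 55,900 credits = 700 credits. All other bidders lose, so their payoff is 0.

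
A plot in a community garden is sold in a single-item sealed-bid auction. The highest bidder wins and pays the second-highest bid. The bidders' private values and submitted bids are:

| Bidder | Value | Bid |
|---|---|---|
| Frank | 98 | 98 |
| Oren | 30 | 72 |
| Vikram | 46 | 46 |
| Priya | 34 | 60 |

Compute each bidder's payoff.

Payoffs: Frank 26, Oren 0, Vikram 0, Priya 0.

Sorted high to low: Frank 98, then Oren 72, then Priya 60, then Vikram 46.
Frank has the top bid and wins; the price is the second-highest bid, 72.
Frank's payoff = 98 − 72 = 26. All other bidders lose, so their payoff is 0.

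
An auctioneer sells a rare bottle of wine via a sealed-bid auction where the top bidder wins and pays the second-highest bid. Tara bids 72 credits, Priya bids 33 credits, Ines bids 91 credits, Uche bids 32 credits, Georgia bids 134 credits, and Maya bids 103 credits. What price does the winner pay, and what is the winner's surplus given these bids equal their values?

The winner pays 103 credits for a surplus of 31 credits.

Sorted high to low: Georgia 134 credits > Maya 103 credits > Ines 91 credits > Tara 72 credits > Priya 33 credits > Uche 32 credits.
Georgia is the highest bidder, so Georgia wins.
Under the second-price rule, the price is the second-highest bid: 103 credits.
Surplus = 134 credits − 103 credits = 31 credits.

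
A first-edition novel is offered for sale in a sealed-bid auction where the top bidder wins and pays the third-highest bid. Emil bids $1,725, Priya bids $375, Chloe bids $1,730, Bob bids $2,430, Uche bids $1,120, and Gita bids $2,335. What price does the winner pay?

Sorted high to low: Bob $2,430 > Gita $2,335 > Chloe $1,730 > Emil $1,725 > Uche $1,120 > Priya $375.
Bob is the highest bidder, so Bob wins.
Under the third-price rule, the price is the third-highest bid: $1,730.

Price paid: $1,730.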